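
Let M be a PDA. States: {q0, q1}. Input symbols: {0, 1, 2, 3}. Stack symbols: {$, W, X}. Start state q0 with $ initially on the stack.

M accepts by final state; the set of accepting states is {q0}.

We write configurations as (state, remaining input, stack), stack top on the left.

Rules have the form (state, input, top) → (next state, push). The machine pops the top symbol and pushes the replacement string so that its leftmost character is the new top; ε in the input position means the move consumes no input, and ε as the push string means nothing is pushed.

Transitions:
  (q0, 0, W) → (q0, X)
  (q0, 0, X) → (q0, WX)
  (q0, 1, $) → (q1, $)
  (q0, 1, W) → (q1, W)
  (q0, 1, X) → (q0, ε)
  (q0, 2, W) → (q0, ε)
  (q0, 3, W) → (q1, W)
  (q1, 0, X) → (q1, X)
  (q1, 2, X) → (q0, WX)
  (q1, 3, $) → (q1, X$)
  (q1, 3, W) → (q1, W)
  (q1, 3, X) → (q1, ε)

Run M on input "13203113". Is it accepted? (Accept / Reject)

Reject

No computation consumes all input and reaches a final state.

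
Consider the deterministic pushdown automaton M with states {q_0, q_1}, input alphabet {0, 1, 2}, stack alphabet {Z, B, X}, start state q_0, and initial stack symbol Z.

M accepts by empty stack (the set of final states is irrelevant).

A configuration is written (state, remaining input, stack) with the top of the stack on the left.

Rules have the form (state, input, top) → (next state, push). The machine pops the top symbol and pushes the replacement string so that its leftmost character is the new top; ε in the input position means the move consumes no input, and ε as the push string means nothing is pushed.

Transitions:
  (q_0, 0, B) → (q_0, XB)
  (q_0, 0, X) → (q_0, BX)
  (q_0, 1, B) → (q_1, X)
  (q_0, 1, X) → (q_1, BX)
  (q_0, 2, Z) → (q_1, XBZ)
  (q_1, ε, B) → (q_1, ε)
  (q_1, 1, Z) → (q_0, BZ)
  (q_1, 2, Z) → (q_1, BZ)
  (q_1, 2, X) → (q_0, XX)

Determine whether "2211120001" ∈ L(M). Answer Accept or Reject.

(q_0, 2211120001, Z)
  read 2, top Z: go to q_1, push XBZ → (q_1, 211120001, XBZ)
  read 2, top X: go to q_0, push XX → (q_0, 11120001, XXBZ)
  read 1, top X: go to q_1, push BX → (q_1, 1120001, BXXBZ)
  ε-move, top B: go to q_1, push ε → (q_1, 1120001, XXBZ)
No transition applies at (q_1, 1120001, XXBZ); input not fully consumed.

Reject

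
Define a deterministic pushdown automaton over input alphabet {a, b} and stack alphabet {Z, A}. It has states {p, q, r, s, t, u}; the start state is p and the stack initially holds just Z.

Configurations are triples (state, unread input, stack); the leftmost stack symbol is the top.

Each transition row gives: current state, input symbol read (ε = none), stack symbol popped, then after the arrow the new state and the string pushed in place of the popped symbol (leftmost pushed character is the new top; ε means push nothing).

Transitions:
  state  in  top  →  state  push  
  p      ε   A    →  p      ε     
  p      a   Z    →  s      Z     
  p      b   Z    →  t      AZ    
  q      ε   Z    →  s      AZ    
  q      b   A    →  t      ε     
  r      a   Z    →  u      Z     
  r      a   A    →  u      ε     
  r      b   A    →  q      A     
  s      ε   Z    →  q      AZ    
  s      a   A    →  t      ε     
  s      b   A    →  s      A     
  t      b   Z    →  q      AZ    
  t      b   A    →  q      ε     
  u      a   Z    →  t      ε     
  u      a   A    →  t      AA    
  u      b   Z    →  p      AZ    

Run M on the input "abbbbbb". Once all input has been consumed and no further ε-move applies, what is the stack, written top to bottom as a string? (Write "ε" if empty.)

(p, abbbbbb, Z) ⊢ (s, bbbbbb, Z) ⊢ (q, bbbbbb, AZ) ⊢ (t, bbbbb, Z) ⊢ (q, bbbb, AZ) ⊢ (t, bbb, Z) ⊢ (q, bb, AZ) ⊢ (t, b, Z) ⊢ (q, ε, AZ)
All input consumed in state q with stack AZ.

AZ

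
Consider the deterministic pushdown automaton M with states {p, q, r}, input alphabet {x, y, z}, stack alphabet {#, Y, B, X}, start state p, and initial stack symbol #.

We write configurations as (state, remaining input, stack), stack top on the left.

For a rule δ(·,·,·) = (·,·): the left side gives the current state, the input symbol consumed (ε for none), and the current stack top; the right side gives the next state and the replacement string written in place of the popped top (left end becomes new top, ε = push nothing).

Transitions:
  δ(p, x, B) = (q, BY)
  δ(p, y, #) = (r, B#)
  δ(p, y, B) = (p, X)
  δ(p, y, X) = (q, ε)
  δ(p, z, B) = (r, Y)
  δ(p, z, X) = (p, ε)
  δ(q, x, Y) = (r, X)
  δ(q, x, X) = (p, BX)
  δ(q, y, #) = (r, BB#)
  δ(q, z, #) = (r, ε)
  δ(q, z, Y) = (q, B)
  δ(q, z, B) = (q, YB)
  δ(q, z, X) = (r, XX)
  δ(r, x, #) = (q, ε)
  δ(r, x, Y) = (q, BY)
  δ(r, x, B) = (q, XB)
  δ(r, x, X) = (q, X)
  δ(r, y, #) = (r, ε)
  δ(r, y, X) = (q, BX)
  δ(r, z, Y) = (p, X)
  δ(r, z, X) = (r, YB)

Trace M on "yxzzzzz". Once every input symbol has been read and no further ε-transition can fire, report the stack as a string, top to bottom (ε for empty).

YXB#

(p, yxzzzzz, #)
  read y, top #: go to r, push B# → (r, xzzzzz, B#)
  read x, top B: go to q, push XB → (q, zzzzz, XB#)
  read z, top X: go to r, push XX → (r, zzzz, XXB#)
  read z, top X: go to r, push YB → (r, zzz, YBXB#)
  read z, top Y: go to p, push X → (p, zz, XBXB#)
  read z, top X: go to p, push ε → (p, z, BXB#)
  read z, top B: go to r, push Y → (r, ε, YXB#)
All input consumed in state r with stack YXB#.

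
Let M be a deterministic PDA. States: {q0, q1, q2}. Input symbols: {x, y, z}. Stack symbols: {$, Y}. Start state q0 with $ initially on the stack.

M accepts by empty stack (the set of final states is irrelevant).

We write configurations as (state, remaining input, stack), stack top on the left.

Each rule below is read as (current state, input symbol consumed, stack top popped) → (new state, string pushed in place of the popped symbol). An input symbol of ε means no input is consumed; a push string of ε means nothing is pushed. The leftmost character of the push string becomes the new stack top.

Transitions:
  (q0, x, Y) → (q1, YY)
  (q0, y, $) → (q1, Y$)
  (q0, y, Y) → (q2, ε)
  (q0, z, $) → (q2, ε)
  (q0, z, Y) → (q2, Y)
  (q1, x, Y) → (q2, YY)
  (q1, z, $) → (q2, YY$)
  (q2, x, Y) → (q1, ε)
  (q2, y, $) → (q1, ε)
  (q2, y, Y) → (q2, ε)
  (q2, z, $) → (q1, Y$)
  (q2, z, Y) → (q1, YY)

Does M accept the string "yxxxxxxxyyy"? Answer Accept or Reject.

Accept

(q0, yxxxxxxxyyy, $) ⊢ (q1, xxxxxxxyyy, Y$) ⊢ (q2, xxxxxxyyy, YY$) ⊢ (q1, xxxxxyyy, Y$) ⊢ (q2, xxxxyyy, YY$) ⊢ (q1, xxxyyy, Y$) ⊢ (q2, xxyyy, YY$) ⊢ (q1, xyyy, Y$) ⊢ (q2, yyy, YY$) ⊢ (q2, yy, Y$) ⊢ (q2, y, $) ⊢ (q1, ε, ε)
All input consumed and the stack is empty.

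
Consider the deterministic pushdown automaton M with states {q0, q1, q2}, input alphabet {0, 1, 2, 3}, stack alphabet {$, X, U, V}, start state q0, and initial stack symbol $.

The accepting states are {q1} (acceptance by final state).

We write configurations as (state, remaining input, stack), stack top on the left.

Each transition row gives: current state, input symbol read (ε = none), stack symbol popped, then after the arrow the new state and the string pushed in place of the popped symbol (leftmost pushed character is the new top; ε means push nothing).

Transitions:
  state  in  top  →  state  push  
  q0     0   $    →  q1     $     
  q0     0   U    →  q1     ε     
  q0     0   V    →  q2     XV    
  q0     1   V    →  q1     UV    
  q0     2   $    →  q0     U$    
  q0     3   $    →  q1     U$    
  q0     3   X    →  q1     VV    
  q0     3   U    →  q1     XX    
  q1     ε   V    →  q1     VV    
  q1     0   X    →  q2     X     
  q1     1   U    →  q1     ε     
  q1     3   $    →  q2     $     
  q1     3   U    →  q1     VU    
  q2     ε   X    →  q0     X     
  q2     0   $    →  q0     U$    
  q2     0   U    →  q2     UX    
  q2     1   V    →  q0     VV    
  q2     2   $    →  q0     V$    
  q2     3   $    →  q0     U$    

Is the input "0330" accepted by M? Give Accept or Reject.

Accept

(q0, 0330, $) ⊢ (q1, 330, $) ⊢ (q2, 30, $) ⊢ (q0, 0, U$) ⊢ (q1, ε, $)
All input consumed; state q1 ∈ F.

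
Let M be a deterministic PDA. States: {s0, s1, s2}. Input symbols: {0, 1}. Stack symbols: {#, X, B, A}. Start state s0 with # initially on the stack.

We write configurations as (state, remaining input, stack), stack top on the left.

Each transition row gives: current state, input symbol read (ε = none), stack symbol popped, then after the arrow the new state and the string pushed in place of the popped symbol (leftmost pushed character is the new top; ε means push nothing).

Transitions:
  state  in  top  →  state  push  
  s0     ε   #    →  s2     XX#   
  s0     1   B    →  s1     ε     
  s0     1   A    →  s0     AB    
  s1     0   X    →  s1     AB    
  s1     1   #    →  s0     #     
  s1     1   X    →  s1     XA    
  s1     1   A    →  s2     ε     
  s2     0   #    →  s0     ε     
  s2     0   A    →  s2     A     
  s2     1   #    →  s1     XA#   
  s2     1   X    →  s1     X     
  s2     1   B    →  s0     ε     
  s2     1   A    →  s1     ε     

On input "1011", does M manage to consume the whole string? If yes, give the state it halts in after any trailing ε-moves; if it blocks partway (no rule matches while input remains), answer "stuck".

(s0, 1011, #)
  ε-move, top #: go to s2, push XX# → (s2, 1011, XX#)
  read 1, top X: go to s1, push X → (s1, 011, XX#)
  read 0, top X: go to s1, push AB → (s1, 11, ABX#)
  read 1, top A: go to s2, push ε → (s2, 1, BX#)
  read 1, top B: go to s0, push ε → (s0, ε, X#)
All input consumed; M is in state s0.

s0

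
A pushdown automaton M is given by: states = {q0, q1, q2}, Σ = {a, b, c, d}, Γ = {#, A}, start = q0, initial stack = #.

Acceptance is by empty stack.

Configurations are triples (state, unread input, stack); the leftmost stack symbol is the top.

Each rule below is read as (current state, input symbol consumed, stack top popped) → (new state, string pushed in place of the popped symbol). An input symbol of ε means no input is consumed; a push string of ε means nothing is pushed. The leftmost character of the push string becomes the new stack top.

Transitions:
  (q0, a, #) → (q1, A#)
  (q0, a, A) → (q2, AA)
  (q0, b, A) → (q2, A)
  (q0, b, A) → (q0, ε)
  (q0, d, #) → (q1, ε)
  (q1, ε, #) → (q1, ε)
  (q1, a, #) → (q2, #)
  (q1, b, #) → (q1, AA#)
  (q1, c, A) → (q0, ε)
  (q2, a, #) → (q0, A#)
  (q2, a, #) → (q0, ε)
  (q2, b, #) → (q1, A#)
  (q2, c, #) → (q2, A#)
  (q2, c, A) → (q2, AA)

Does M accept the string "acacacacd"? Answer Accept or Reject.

One accepting computation: (q0, acacacacd, #) ⊢ (q1, cacacacd, A#) ⊢ (q0, acacacd, #) ⊢ (q1, cacacd, A#) ⊢ (q0, acacd, #) ⊢ (q1, cacd, A#) ⊢ (q0, acd, #) ⊢ (q1, cd, A#) ⊢ (q0, d, #) ⊢ (q1, ε, ε)
All input consumed and the stack is empty.

Accept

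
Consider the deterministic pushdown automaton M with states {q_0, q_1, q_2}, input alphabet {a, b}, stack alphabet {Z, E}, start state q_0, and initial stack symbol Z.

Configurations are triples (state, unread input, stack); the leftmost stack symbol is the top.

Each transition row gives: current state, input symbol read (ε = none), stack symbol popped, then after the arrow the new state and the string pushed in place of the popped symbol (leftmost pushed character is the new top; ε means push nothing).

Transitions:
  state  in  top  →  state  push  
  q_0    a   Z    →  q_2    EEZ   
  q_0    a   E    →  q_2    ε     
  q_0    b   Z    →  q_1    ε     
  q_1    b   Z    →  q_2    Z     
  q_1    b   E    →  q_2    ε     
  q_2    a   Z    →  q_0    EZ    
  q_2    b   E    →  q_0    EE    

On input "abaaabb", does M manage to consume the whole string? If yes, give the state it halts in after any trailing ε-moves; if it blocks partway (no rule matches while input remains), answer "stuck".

(q_0, abaaabb, Z)
  read a, top Z: go to q_2, push EEZ → (q_2, baaabb, EEZ)
  read b, top E: go to q_0, push EE → (q_0, aaabb, EEEZ)
  read a, top E: go to q_2, push ε → (q_2, aabb, EEZ)
No transition for (q_2, a, top E); M blocks with input aabb remaining.

stuck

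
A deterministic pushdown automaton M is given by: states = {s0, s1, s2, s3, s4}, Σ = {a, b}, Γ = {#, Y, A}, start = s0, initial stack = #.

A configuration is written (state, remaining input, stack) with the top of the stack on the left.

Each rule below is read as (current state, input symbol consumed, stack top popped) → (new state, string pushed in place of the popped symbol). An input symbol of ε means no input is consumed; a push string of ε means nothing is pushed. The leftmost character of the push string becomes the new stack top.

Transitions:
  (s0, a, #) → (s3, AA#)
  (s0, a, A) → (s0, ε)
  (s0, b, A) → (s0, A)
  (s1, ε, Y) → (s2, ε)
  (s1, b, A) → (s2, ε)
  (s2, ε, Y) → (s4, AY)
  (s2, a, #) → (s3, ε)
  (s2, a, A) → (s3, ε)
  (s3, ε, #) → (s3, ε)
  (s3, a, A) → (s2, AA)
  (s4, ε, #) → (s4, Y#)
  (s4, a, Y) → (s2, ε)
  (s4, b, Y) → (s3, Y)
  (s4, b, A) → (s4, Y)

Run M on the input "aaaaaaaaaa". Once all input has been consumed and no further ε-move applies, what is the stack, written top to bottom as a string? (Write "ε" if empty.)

(s0, aaaaaaaaaa, #)
  read a, top #: go to s3, push AA# → (s3, aaaaaaaaa, AA#)
  read a, top A: go to s2, push AA → (s2, aaaaaaaa, AAA#)
  read a, top A: go to s3, push ε → (s3, aaaaaaa, AA#)
  read a, top A: go to s2, push AA → (s2, aaaaaa, AAA#)
  read a, top A: go to s3, push ε → (s3, aaaaa, AA#)
  read a, top A: go to s2, push AA → (s2, aaaa, AAA#)
  read a, top A: go to s3, push ε → (s3, aaa, AA#)
  read a, top A: go to s2, push AA → (s2, aa, AAA#)
  read a, top A: go to s3, push ε → (s3, a, AA#)
  read a, top A: go to s2, push AA → (s2, ε, AAA#)
All input consumed in state s2 with stack AAA#.

AAA#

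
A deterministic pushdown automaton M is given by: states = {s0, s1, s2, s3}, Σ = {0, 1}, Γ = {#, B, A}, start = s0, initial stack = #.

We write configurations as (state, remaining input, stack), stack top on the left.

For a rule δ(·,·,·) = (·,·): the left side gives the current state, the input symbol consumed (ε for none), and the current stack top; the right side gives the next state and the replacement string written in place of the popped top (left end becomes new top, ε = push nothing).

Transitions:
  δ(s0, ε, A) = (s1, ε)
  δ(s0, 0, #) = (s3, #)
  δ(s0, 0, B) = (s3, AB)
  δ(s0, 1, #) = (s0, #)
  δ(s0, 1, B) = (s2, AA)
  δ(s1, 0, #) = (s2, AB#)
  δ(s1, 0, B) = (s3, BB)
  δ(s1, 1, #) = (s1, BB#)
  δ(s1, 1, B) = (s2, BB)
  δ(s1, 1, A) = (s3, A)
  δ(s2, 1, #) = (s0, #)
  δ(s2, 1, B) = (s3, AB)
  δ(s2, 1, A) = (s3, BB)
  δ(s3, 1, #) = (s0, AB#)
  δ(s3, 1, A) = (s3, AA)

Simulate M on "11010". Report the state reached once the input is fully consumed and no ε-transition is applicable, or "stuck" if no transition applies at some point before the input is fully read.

(s0, 11010, #) ⊢ (s0, 1010, #) ⊢ (s0, 010, #) ⊢ (s3, 10, #) ⊢ (s0, 0, AB#) ⊢ (s1, 0, B#) ⊢ (s3, ε, BB#)
All input consumed; M is in state s3.

s3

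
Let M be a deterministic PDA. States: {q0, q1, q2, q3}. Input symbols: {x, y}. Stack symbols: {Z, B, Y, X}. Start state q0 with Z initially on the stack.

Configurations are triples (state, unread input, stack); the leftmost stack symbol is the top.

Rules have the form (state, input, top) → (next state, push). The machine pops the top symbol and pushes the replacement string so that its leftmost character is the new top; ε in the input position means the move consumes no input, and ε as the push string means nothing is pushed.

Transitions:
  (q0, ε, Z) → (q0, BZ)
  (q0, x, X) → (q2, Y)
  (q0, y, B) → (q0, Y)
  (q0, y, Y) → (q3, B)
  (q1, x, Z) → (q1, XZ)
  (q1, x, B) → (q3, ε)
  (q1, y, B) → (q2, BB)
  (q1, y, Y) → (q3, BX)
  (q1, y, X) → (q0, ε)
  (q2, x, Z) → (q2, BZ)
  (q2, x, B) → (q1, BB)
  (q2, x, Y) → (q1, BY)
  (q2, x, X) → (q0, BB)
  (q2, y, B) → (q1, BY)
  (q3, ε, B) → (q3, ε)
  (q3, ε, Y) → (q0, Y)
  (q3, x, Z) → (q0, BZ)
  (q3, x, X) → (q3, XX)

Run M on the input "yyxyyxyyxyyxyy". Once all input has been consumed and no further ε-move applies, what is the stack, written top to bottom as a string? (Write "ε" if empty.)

(q0, yyxyyxyyxyyxyy, Z)
  ε-move, top Z: go to q0, push BZ → (q0, yyxyyxyyxyyxyy, BZ)
  read y, top B: go to q0, push Y → (q0, yxyyxyyxyyxyy, YZ)
  read y, top Y: go to q3, push B → (q3, xyyxyyxyyxyy, BZ)
  ε-move, top B: go to q3, push ε → (q3, xyyxyyxyyxyy, Z)
  read x, top Z: go to q0, push BZ → (q0, yyxyyxyyxyy, BZ)
  read y, top B: go to q0, push Y → (q0, yxyyxyyxyy, YZ)
  read y, top Y: go to q3, push B → (q3, xyyxyyxyy, BZ)
  ε-move, top B: go to q3, push ε → (q3, xyyxyyxyy, Z)
  read x, top Z: go to q0, push BZ → (q0, yyxyyxyy, BZ)
  read y, top B: go to q0, push Y → (q0, yxyyxyy, YZ)
  read y, top Y: go to q3, push B → (q3, xyyxyy, BZ)
  ε-move, top B: go to q3, push ε → (q3, xyyxyy, Z)
  read x, top Z: go to q0, push BZ → (q0, yyxyy, BZ)
  read y, top B: go to q0, push Y → (q0, yxyy, YZ)
  read y, top Y: go to q3, push B → (q3, xyy, BZ)
  ε-move, top B: go to q3, push ε → (q3, xyy, Z)
  read x, top Z: go to q0, push BZ → (q0, yy, BZ)
  read y, top B: go to q0, push Y → (q0, y, YZ)
  read y, top Y: go to q3, push B → (q3, ε, BZ)
  ε-move, top B: go to q3, push ε → (q3, ε, Z)
All input consumed in state q3 with stack Z.

Z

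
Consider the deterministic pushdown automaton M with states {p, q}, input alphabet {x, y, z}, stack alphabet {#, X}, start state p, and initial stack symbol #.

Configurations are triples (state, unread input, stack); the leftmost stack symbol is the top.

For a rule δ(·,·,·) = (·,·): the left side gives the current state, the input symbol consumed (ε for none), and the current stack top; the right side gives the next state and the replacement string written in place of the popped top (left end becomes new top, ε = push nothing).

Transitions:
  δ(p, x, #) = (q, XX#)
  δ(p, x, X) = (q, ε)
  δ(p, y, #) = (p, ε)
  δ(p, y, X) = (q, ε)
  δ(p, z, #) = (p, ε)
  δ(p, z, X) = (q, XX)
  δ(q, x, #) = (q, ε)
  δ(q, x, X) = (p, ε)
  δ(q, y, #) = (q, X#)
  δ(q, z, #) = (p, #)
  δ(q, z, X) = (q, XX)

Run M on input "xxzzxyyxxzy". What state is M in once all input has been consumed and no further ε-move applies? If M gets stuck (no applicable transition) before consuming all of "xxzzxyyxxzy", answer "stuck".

(p, xxzzxyyxxzy, #)
  read x, top #: go to q, push XX# → (q, xzzxyyxxzy, XX#)
  read x, top X: go to p, push ε → (p, zzxyyxxzy, X#)
  read z, top X: go to q, push XX → (q, zxyyxxzy, XX#)
  read z, top X: go to q, push XX → (q, xyyxxzy, XXX#)
  read x, top X: go to p, push ε → (p, yyxxzy, XX#)
  read y, top X: go to q, push ε → (q, yxxzy, X#)
No transition for (q, y, top X); M blocks with input yxxzy remaining.

stuck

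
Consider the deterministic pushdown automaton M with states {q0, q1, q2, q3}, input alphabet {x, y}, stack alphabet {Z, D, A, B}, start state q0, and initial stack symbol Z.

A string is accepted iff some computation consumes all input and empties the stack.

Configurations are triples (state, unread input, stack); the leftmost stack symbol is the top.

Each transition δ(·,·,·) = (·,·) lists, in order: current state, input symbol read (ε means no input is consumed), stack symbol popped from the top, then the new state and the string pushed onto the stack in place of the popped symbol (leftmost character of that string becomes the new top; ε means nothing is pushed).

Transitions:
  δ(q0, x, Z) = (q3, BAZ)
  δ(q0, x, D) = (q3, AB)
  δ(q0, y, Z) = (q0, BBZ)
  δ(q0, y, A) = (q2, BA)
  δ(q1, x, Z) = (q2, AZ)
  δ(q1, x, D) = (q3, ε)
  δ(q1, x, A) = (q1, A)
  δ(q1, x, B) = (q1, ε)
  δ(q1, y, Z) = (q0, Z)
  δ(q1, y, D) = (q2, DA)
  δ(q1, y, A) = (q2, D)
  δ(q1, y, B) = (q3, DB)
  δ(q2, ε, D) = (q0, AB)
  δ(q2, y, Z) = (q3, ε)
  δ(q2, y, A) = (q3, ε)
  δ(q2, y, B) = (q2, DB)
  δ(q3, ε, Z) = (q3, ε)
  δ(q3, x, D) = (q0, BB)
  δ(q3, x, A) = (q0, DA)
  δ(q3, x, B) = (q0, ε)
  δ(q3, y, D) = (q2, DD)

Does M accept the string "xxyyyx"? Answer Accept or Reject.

(q0, xxyyyx, Z) ⊢ (q3, xyyyx, BAZ) ⊢ (q0, yyyx, AZ) ⊢ (q2, yyx, BAZ) ⊢ (q2, yx, DBAZ) ⊢ (q0, yx, ABBAZ) ⊢ (q2, x, BABBAZ)
No transition applies at (q2, x, BABBAZ); input not fully consumed.

Reject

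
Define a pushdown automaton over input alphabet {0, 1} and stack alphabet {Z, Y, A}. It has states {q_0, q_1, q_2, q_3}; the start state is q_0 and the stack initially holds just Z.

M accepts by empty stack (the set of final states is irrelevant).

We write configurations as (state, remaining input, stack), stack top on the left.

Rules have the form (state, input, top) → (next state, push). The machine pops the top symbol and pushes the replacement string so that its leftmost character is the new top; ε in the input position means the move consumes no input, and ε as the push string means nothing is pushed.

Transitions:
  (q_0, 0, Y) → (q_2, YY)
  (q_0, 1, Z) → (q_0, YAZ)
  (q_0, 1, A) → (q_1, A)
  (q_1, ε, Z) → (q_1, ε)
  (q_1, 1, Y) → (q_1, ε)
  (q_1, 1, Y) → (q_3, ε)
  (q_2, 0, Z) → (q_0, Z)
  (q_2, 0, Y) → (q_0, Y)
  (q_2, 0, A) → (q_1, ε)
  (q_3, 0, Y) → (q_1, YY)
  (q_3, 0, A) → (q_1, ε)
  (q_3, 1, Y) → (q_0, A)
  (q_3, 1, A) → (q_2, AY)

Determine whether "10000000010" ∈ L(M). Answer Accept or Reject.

No computation consumes all input and empties the stack.

Reject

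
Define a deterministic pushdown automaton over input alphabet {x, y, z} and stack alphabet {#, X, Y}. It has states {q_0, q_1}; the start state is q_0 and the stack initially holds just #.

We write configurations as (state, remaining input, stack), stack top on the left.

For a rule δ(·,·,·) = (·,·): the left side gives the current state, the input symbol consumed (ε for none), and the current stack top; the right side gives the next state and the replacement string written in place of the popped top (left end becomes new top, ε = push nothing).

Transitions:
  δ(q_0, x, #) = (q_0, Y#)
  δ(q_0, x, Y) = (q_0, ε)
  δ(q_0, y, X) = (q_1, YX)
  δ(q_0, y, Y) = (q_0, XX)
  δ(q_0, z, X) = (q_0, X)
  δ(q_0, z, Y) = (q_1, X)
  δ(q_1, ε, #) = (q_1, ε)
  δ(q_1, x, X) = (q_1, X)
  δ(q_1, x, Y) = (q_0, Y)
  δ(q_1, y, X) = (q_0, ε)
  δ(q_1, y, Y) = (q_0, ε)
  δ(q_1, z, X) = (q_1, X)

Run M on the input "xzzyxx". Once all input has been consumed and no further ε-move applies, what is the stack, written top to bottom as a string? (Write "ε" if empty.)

#

(q_0, xzzyxx, #) ⊢ (q_0, zzyxx, Y#) ⊢ (q_1, zyxx, X#) ⊢ (q_1, yxx, X#) ⊢ (q_0, xx, #) ⊢ (q_0, x, Y#) ⊢ (q_0, ε, #)
All input consumed in state q_0 with stack #.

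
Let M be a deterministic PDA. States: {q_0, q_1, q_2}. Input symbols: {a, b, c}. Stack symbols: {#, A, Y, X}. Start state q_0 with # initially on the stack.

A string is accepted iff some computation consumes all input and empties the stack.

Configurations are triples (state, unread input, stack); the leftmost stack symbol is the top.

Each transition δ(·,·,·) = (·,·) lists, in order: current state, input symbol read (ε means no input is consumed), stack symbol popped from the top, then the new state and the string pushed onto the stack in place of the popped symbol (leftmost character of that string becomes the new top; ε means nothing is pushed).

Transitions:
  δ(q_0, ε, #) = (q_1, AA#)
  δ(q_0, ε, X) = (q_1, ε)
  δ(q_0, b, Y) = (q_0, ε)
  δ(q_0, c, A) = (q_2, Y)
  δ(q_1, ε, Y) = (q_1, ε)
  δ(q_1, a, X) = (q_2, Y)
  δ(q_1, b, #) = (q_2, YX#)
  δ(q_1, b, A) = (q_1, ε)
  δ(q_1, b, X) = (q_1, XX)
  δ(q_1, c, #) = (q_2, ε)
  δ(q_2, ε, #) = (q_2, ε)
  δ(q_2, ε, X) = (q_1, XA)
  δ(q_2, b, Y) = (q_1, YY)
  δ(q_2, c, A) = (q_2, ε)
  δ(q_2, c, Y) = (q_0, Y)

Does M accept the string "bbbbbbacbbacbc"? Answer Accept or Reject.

(q_0, bbbbbbacbbacbc, #)
  ε-move, top #: go to q_1, push AA# → (q_1, bbbbbbacbbacbc, AA#)
  read b, top A: go to q_1, push ε → (q_1, bbbbbacbbacbc, A#)
  read b, top A: go to q_1, push ε → (q_1, bbbbacbbacbc, #)
  read b, top #: go to q_2, push YX# → (q_2, bbbacbbacbc, YX#)
  read b, top Y: go to q_1, push YY → (q_1, bbacbbacbc, YYX#)
  ε-move, top Y: go to q_1, push ε → (q_1, bbacbbacbc, YX#)
  ε-move, top Y: go to q_1, push ε → (q_1, bbacbbacbc, X#)
  read b, top X: go to q_1, push XX → (q_1, bacbbacbc, XX#)
  read b, top X: go to q_1, push XX → (q_1, acbbacbc, XXX#)
  read a, top X: go to q_2, push Y → (q_2, cbbacbc, YXX#)
  read c, top Y: go to q_0, push Y → (q_0, bbacbc, YXX#)
  read b, top Y: go to q_0, push ε → (q_0, bacbc, XX#)
  ε-move, top X: go to q_1, push ε → (q_1, bacbc, X#)
  read b, top X: go to q_1, push XX → (q_1, acbc, XX#)
  read a, top X: go to q_2, push Y → (q_2, cbc, YX#)
  read c, top Y: go to q_0, push Y → (q_0, bc, YX#)
  read b, top Y: go to q_0, push ε → (q_0, c, X#)
  ε-move, top X: go to q_1, push ε → (q_1, c, #)
  read c, top #: go to q_2, push ε → (q_2, ε, ε)
All input consumed and the stack is empty.

Accept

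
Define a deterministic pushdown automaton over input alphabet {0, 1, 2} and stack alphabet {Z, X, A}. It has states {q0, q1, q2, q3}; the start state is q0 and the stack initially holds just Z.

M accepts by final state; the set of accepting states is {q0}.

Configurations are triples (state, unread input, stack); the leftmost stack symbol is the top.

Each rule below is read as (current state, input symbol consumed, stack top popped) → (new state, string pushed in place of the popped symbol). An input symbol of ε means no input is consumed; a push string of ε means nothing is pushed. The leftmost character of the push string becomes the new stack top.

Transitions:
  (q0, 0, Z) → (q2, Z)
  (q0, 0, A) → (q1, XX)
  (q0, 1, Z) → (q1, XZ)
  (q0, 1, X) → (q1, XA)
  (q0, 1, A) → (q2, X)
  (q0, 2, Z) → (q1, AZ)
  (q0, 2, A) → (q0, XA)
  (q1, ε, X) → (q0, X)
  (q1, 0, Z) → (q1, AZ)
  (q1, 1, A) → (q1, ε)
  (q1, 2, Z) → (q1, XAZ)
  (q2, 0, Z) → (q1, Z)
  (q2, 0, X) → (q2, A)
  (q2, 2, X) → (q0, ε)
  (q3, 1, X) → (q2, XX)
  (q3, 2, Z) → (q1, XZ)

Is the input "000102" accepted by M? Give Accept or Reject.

(q0, 000102, Z)
  read 0, top Z: go to q2, push Z → (q2, 00102, Z)
  read 0, top Z: go to q1, push Z → (q1, 0102, Z)
  read 0, top Z: go to q1, push AZ → (q1, 102, AZ)
  read 1, top A: go to q1, push ε → (q1, 02, Z)
  read 0, top Z: go to q1, push AZ → (q1, 2, AZ)
No transition applies at (q1, 2, AZ); input not fully consumed.

Reject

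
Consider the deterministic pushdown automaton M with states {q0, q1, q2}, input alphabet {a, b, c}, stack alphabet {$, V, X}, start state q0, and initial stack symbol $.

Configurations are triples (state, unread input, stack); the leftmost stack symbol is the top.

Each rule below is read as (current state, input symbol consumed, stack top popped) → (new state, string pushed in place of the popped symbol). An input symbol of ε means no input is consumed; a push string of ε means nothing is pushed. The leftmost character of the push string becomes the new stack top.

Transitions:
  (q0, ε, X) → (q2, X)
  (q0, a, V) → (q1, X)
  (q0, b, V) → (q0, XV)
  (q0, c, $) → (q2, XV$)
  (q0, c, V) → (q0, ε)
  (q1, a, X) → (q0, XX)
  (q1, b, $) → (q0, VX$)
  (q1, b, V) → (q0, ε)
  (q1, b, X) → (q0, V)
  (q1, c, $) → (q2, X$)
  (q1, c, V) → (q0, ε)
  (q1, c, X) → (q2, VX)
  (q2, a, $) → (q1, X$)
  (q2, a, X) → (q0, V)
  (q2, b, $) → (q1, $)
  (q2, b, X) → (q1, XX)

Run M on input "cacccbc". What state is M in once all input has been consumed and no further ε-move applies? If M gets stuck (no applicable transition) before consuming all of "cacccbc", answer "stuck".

(q0, cacccbc, $)
  read c, top $: go to q2, push XV$ → (q2, acccbc, XV$)
  read a, top X: go to q0, push V → (q0, cccbc, VV$)
  read c, top V: go to q0, push ε → (q0, ccbc, V$)
  read c, top V: go to q0, push ε → (q0, cbc, $)
  read c, top $: go to q2, push XV$ → (q2, bc, XV$)
  read b, top X: go to q1, push XX → (q1, c, XXV$)
  read c, top X: go to q2, push VX → (q2, ε, VXXV$)
All input consumed; M is in state q2.

q2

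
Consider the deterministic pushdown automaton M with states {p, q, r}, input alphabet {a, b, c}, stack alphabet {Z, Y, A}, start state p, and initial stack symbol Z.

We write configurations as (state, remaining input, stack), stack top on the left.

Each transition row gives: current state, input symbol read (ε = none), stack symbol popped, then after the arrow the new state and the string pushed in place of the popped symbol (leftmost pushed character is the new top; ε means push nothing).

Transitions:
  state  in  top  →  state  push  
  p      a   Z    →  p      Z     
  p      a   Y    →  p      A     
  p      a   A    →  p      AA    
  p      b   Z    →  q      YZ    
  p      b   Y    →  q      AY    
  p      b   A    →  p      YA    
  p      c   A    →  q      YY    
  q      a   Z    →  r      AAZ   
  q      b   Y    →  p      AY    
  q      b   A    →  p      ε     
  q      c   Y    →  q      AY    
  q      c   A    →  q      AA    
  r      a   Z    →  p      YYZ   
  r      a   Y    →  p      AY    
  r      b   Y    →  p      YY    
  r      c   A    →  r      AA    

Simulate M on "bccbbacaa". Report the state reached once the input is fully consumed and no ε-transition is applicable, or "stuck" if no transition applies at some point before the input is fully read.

stuck

(p, bccbbacaa, Z) ⊢ (q, ccbbacaa, YZ) ⊢ (q, cbbacaa, AYZ) ⊢ (q, bbacaa, AAYZ) ⊢ (p, bacaa, AYZ) ⊢ (p, acaa, YAYZ) ⊢ (p, caa, AAYZ) ⊢ (q, aa, YYAYZ)
No transition for (q, a, top Y); M blocks with input aa remaining.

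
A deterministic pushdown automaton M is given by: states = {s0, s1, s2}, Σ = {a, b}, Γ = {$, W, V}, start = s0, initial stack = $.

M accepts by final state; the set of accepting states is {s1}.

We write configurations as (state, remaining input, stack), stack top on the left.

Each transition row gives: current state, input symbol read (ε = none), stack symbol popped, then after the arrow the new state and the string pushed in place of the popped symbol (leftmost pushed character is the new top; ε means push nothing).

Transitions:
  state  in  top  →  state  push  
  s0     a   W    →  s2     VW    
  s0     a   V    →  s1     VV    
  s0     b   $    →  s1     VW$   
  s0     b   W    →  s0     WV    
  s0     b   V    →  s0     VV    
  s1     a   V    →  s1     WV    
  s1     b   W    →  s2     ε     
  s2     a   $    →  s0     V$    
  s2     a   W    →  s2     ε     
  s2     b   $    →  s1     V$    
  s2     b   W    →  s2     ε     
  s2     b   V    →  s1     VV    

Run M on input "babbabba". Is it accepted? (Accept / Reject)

Accept

(s0, babbabba, $) ⊢ (s1, abbabba, VW$) ⊢ (s1, bbabba, WVW$) ⊢ (s2, babba, VW$) ⊢ (s1, abba, VVW$) ⊢ (s1, bba, WVVW$) ⊢ (s2, ba, VVW$) ⊢ (s1, a, VVVW$) ⊢ (s1, ε, WVVVW$)
All input consumed; state s1 ∈ F.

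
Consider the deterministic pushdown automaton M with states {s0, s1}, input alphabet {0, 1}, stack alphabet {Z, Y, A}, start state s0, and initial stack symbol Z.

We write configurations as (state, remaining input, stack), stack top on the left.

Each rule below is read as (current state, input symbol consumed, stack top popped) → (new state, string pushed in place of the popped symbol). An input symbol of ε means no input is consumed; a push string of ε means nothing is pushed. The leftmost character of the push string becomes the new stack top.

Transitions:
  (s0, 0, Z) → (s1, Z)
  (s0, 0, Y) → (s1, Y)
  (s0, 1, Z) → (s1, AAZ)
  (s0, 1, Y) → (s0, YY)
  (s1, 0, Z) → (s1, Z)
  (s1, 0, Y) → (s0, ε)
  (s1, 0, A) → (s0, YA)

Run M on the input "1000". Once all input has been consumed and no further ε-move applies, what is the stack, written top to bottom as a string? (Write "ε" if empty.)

(s0, 1000, Z)
  read 1, top Z: go to s1, push AAZ → (s1, 000, AAZ)
  read 0, top A: go to s0, push YA → (s0, 00, YAAZ)
  read 0, top Y: go to s1, push Y → (s1, 0, YAAZ)
  read 0, top Y: go to s0, push ε → (s0, ε, AAZ)
All input consumed in state s0 with stack AAZ.

AAZ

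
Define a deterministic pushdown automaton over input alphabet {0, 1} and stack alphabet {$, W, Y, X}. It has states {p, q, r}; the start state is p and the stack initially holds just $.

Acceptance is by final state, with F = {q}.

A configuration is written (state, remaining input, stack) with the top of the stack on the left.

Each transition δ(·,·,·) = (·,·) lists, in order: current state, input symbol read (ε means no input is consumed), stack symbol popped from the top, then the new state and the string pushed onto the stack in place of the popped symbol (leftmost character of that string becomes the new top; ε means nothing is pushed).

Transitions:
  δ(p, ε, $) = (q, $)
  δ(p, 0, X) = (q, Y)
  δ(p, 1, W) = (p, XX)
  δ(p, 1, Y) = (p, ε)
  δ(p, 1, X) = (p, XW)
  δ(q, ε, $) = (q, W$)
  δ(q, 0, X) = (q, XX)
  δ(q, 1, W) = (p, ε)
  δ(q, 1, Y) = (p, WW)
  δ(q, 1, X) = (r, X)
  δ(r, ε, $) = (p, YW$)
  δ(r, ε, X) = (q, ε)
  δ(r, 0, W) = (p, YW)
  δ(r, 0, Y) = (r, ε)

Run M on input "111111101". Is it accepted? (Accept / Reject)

(p, 111111101, $)
  ε-move, top $: go to q, push $ → (q, 111111101, $)
  ε-move, top $: go to q, push W$ → (q, 111111101, W$)
  read 1, top W: go to p, push ε → (p, 11111101, $)
  ε-move, top $: go to q, push $ → (q, 11111101, $)
  ε-move, top $: go to q, push W$ → (q, 11111101, W$)
  read 1, top W: go to p, push ε → (p, 1111101, $)
  ε-move, top $: go to q, push $ → (q, 1111101, $)
  ε-move, top $: go to q, push W$ → (q, 1111101, W$)
  read 1, top W: go to p, push ε → (p, 111101, $)
  ε-move, top $: go to q, push $ → (q, 111101, $)
  ε-move, top $: go to q, push W$ → (q, 111101, W$)
  read 1, top W: go to p, push ε → (p, 11101, $)
  ε-move, top $: go to q, push $ → (q, 11101, $)
  ε-move, top $: go to q, push W$ → (q, 11101, W$)
  read 1, top W: go to p, push ε → (p, 1101, $)
  ε-move, top $: go to q, push $ → (q, 1101, $)
  ε-move, top $: go to q, push W$ → (q, 1101, W$)
  read 1, top W: go to p, push ε → (p, 101, $)
  ε-move, top $: go to q, push $ → (q, 101, $)
  ε-move, top $: go to q, push W$ → (q, 101, W$)
  read 1, top W: go to p, push ε → (p, 01, $)
  ε-move, top $: go to q, push $ → (q, 01, $)
  ε-move, top $: go to q, push W$ → (q, 01, W$)
No transition applies at (q, 01, W$); input not fully consumed.

Reject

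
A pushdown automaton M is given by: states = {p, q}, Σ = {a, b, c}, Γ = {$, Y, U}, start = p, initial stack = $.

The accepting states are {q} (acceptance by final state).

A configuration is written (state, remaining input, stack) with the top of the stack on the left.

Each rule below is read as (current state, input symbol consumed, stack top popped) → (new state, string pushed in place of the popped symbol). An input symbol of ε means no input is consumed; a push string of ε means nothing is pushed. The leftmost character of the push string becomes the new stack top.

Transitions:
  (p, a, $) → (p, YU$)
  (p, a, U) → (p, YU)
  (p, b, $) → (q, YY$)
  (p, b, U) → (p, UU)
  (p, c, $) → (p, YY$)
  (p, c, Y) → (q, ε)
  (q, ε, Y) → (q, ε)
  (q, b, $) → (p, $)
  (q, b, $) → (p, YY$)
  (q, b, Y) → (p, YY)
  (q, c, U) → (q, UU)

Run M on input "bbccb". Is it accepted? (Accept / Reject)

No computation consumes all input and reaches a final state.

Reject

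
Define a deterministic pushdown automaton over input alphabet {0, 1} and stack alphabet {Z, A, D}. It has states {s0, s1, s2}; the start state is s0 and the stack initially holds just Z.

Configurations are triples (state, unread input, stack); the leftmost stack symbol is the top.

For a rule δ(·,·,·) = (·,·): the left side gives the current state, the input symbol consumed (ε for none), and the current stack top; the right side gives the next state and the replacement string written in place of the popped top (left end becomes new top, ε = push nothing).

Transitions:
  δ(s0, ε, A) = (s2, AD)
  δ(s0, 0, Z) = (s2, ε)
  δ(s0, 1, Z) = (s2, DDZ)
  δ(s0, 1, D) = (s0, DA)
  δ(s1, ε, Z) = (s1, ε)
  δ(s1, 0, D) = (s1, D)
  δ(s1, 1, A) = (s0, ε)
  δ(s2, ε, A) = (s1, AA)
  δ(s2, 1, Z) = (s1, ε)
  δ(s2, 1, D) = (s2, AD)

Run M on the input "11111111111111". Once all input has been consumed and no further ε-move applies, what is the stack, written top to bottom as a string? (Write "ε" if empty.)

AADDDDDDDDDDDDDDZ

(s0, 11111111111111, Z) ⊢ (s2, 1111111111111, DDZ) ⊢ (s2, 111111111111, ADDZ) ⊢ (s1, 111111111111, AADDZ) ⊢ (s0, 11111111111, ADDZ) ⊢ (s2, 11111111111, ADDDZ) ⊢ (s1, 11111111111, AADDDZ) ⊢ (s0, 1111111111, ADDDZ) ⊢ (s2, 1111111111, ADDDDZ) ⊢ (s1, 1111111111, AADDDDZ) ⊢ (s0, 111111111, ADDDDZ) ⊢ (s2, 111111111, ADDDDDZ) ⊢ (s1, 111111111, AADDDDDZ) ⊢ (s0, 11111111, ADDDDDZ) ⊢ (s2, 11111111, ADDDDDDZ) ⊢ (s1, 11111111, AADDDDDDZ) ⊢ (s0, 1111111, ADDDDDDZ) ⊢ (s2, 1111111, ADDDDDDDZ) ⊢ (s1, 1111111, AADDDDDDDZ) ⊢ (s0, 111111, ADDDDDDDZ) ⊢ (s2, 111111, ADDDDDDDDZ) ⊢ (s1, 111111, AADDDDDDDDZ) ⊢ (s0, 11111, ADDDDDDDDZ) ⊢ (s2, 11111, ADDDDDDDDDZ) ⊢ (s1, 11111, AADDDDDDDDDZ) ⊢ (s0, 1111, ADDDDDDDDDZ) ⊢ (s2, 1111, ADDDDDDDDDDZ) ⊢ (s1, 1111, AADDDDDDDDDDZ) ⊢ (s0, 111, ADDDDDDDDDDZ) ⊢ (s2, 111, ADDDDDDDDDDDZ) ⊢ (s1, 111, AADDDDDDDDDDDZ) ⊢ (s0, 11, ADDDDDDDDDDDZ) ⊢ (s2, 11, ADDDDDDDDDDDDZ) ⊢ (s1, 11, AADDDDDDDDDDDDZ) ⊢ (s0, 1, ADDDDDDDDDDDDZ) ⊢ (s2, 1, ADDDDDDDDDDDDDZ) ⊢ (s1, 1, AADDDDDDDDDDDDDZ) ⊢ (s0, ε, ADDDDDDDDDDDDDZ) ⊢ (s2, ε, ADDDDDDDDDDDDDDZ) ⊢ (s1, ε, AADDDDDDDDDDDDDDZ)
All input consumed in state s1 with stack AADDDDDDDDDDDDDDZ.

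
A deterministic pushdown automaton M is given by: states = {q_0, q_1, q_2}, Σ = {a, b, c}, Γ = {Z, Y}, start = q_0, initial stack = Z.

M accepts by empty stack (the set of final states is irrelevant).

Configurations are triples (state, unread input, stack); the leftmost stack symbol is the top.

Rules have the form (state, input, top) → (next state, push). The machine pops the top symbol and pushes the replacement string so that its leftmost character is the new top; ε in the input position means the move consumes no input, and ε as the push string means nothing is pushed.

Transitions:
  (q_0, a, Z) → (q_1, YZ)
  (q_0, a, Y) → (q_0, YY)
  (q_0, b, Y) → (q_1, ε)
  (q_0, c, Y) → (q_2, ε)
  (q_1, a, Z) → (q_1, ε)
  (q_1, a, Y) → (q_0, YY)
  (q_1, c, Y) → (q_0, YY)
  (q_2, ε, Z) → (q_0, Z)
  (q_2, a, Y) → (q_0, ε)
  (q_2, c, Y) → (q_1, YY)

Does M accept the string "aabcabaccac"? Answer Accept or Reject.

(q_0, aabcabaccac, Z)
  read a, top Z: go to q_1, push YZ → (q_1, abcabaccac, YZ)
  read a, top Y: go to q_0, push YY → (q_0, bcabaccac, YYZ)
  read b, top Y: go to q_1, push ε → (q_1, cabaccac, YZ)
  read c, top Y: go to q_0, push YY → (q_0, abaccac, YYZ)
  read a, top Y: go to q_0, push YY → (q_0, baccac, YYYZ)
  read b, top Y: go to q_1, push ε → (q_1, accac, YYZ)
  read a, top Y: go to q_0, push YY → (q_0, ccac, YYYZ)
  read c, top Y: go to q_2, push ε → (q_2, cac, YYZ)
  read c, top Y: go to q_1, push YY → (q_1, ac, YYYZ)
  read a, top Y: go to q_0, push YY → (q_0, c, YYYYZ)
  read c, top Y: go to q_2, push ε → (q_2, ε, YYYZ)
All input consumed; stack is YYYZ, not empty, and no further ε-move applies.

Reject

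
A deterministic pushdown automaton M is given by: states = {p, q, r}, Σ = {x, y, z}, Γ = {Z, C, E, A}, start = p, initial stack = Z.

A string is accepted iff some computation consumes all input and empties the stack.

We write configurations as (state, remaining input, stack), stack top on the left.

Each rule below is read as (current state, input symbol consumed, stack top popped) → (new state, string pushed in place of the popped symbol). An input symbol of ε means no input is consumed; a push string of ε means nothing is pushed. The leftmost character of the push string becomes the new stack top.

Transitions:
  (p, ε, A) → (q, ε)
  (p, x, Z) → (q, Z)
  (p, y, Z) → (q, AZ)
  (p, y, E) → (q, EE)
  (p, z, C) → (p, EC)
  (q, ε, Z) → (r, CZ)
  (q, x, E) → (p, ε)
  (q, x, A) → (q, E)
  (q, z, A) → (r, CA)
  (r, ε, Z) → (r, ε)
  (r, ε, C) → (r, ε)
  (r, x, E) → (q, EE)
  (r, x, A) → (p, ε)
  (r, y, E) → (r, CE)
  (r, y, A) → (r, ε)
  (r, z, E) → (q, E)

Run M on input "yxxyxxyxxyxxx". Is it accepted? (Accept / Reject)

Accept

(p, yxxyxxyxxyxxx, Z)
  read y, top Z: go to q, push AZ → (q, xxyxxyxxyxxx, AZ)
  read x, top A: go to q, push E → (q, xyxxyxxyxxx, EZ)
  read x, top E: go to p, push ε → (p, yxxyxxyxxx, Z)
  read y, top Z: go to q, push AZ → (q, xxyxxyxxx, AZ)
  read x, top A: go to q, push E → (q, xyxxyxxx, EZ)
  read x, top E: go to p, push ε → (p, yxxyxxx, Z)
  read y, top Z: go to q, push AZ → (q, xxyxxx, AZ)
  read x, top A: go to q, push E → (q, xyxxx, EZ)
  read x, top E: go to p, push ε → (p, yxxx, Z)
  read y, top Z: go to q, push AZ → (q, xxx, AZ)
  read x, top A: go to q, push E → (q, xx, EZ)
  read x, top E: go to p, push ε → (p, x, Z)
  read x, top Z: go to q, push Z → (q, ε, Z)
  ε-move, top Z: go to r, push CZ → (r, ε, CZ)
  ε-move, top C: go to r, push ε → (r, ε, Z)
  ε-move, top Z: go to r, push ε → (r, ε, ε)
All input consumed and the stack is empty.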